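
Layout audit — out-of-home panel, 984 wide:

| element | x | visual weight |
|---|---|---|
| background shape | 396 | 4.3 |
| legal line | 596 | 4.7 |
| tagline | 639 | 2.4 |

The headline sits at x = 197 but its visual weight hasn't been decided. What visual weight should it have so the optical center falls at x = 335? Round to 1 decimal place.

w ≈ 16.1

Fixed elements: Σw = 4.3 + 4.7 + 2.4 = 11.4, Σw·x = 4.3·396 + 4.7·596 + 2.4·639 = 6037.6.
Set Σw·x/Σw = 335: (6037.6 + 197w) = 335·(11.4 + w).
Solving: w = (335·11.4 − 6037.6) / (197 − 335) = -2218.6 / -138 ≈ 16.08.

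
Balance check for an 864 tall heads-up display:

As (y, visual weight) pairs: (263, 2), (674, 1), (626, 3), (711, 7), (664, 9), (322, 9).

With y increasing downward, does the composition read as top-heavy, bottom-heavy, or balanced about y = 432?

bottom-heavy

Σw = 2 + 1 + 3 + 7 + 9 + 9 = 31.
Σw·y = 16929; ȳ = 16929/31 ≈ 546.10.
546.1 lies below (larger y than) the midline 432, so the layout is bottom-heavy.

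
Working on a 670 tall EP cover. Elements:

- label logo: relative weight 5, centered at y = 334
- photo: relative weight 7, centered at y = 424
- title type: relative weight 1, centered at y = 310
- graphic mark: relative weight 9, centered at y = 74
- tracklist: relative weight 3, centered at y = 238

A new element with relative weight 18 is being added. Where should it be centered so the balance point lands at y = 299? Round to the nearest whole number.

y ≈ 363

New total weight: (5 + 7 + 1 + 9 + 3) + 18 = 43.
y: need Σw·y = 43·299 = 12857. Existing = 5·334 + 7·424 + 1·310 + 9·74 + 3·238 = 6328. Remainder 6529 / 18 ≈ 362.72.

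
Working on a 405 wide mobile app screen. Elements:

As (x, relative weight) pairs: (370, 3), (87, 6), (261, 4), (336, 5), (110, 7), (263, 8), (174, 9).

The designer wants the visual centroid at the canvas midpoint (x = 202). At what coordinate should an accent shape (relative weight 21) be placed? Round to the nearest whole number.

After adding the accent shape, total weight = 3 + 6 + 4 + 5 + 7 + 8 + 9 + 21 = 63.
x: need Σw·x = 63·202 = 12726. Existing = 3·370 + 6·87 + 4·261 + 5·336 + 7·110 + 8·263 + 9·174 = 8796. Remainder 3930 / 21 ≈ 187.14.

x ≈ 187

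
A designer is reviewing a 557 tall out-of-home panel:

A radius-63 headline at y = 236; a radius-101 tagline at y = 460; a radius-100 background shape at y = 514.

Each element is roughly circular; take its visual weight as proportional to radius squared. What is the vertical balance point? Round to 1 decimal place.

y ≈ 445.6

r² weights: headline 63² = 3969, tagline 101² = 10201, background shape 100² = 10000. Total = 24170.
y-moment: 3969·236 + 10201·460 + 10000·514 = 10769144; centroid 10769144/24170 ≈ 445.56.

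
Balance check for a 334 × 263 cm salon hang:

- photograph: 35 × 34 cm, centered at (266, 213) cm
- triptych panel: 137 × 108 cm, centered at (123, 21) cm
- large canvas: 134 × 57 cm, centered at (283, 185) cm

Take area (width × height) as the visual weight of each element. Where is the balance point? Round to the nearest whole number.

(182, 84)

Areas → weights: photograph 35·34 = 1190, triptych panel 137·108 = 14796, large canvas 134·57 = 7638; Σw = 23624.
x-moment: 1190·266 + 14796·123 + 7638·283 = 4298002; centroid 4298002/23624 ≈ 181.93.
y-moment: 1190·213 + 14796·21 + 7638·185 = 1977216; centroid 1977216/23624 ≈ 83.70.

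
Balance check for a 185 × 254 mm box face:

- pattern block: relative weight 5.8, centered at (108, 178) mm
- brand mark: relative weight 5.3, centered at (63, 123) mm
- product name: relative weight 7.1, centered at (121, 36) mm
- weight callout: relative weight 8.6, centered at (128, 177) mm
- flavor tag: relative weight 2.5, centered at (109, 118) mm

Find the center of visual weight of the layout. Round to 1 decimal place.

(109.0, 128.2)

Total weight = 5.8 + 5.3 + 7.1 + 8.6 + 2.5 = 29.3.
x-moment: 5.8·108 + 5.3·63 + 7.1·121 + 8.6·128 + 2.5·109 = 3192.7; centroid 3192.7/29.3 ≈ 108.97.
y-moment: 5.8·178 + 5.3·123 + 7.1·36 + 8.6·177 + 2.5·118 = 3757.1; centroid 3757.1/29.3 ≈ 128.23.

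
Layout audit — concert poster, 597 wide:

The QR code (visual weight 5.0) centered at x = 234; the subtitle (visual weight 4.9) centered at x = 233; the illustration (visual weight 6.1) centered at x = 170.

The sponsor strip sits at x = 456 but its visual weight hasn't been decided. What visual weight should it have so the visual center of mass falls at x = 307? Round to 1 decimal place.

w ≈ 10.5

Known weights sum to 5.0 + 4.9 + 6.1 = 16.0; their moment is 5.0·234 + 4.9·233 + 6.1·170 = 3348.7.
Balance at x = 307 requires (3348.7 + w·456) / (16.0 + w) = 307.
Solving: w = (307·16.0 − 3348.7) / (456 − 307) = 1563.3 / 149 ≈ 10.49.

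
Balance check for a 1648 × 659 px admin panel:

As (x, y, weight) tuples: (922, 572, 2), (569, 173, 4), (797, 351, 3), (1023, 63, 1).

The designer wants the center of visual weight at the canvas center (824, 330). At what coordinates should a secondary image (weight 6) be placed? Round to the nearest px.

(942, 388)

After adding the secondary image, total weight = 2 + 4 + 3 + 1 + 6 = 16.
Along x: (7534 + 6·x) / 16 = 824 (existing moment 2·922 + 4·569 + 3·797 + 1·1023 = 7534) ⇒ x = (13184 − 7534) / 6 ≈ 941.67.
Along y: (2952 + 6·y) / 16 = 330 (existing moment 2·572 + 4·173 + 3·351 + 1·63 = 2952) ⇒ y = (5280 − 2952) / 6 ≈ 388.00.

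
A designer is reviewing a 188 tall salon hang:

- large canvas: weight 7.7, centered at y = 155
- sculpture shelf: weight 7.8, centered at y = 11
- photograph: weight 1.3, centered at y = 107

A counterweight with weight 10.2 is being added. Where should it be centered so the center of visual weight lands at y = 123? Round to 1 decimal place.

y ≈ 186.5

After adding the counterweight, total weight = 7.7 + 7.8 + 1.3 + 10.2 = 27.0.
y: need Σw·y = 27.0·123 = 3321.0. Existing = 7.7·155 + 7.8·11 + 1.3·107 = 1418.4. Remainder 1902.6 / 10.2 ≈ 186.53.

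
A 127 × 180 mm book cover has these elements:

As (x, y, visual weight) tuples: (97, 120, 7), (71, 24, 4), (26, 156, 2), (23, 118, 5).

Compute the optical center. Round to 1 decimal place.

(62.8, 102.1)

Weights sum to 7 + 4 + 2 + 5 = 18.
Σw·x = 7·97 + 4·71 + 2·26 + 5·23 = 1130, so x̄ = 1130/18 ≈ 62.78.
Σw·y = 7·120 + 4·24 + 2·156 + 5·118 = 1838, so ȳ = 1838/18 ≈ 102.11.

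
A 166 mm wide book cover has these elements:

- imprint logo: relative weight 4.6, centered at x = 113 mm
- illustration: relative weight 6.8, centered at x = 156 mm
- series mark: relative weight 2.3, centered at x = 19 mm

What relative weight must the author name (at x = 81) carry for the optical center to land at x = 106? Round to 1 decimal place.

w ≈ 6.9

Existing Σw = 13.7 (4.6 + 6.8 + 2.3); existing moment 4.6·113 + 6.8·156 + 2.3·19 = 1624.3.
For the centroid to hit 106: (1624.3 + w·81) / (13.7 + w) = 106.
Solving: w = (106·13.7 − 1624.3) / (81 − 106) = -172.1 / -25 ≈ 6.88.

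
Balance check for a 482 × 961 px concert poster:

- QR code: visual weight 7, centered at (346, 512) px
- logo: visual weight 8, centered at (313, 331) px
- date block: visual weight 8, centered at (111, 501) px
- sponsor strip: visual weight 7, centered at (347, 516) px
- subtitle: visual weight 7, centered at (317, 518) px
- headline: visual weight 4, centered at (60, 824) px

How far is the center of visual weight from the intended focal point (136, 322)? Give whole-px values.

Weights sum to 7 + 8 + 8 + 7 + 7 + 4 = 41.
x: (7·346 + 8·313 + 8·111 + 7·347 + 7·317 + 4·60) / 41 = 10702 / 41 ≈ 261.02
y: (7·512 + 8·331 + 8·501 + 7·516 + 7·518 + 4·824) / 41 = 20774 / 41 ≈ 506.68
Relative to (136, 322): Δ = (125.02, 184.68); |Δ| = √(125.02² + 184.68²) ≈ 223.02.

≈ 223 px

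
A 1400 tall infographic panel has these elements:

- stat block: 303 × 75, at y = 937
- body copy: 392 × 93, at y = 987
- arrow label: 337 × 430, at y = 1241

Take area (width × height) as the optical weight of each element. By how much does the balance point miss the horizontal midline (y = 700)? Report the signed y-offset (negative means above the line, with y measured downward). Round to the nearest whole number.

Taking area as weight: stat block 303·75 = 22725, body copy 392·93 = 36456, arrow label 337·430 = 144910. Sum 204091.
y: (22725·937 + 36456·987 + 144910·1241) / 204091 = 237108707 / 204091 ≈ 1161.78
Against y = 700, that's 1161.78 − 700 = 461.78.

≈ 462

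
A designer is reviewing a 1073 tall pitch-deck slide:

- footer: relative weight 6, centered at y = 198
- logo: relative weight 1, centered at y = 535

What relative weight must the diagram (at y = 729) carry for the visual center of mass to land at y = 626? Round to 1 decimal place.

Existing Σw = 7 (6 + 1); existing moment 6·198 + 1·535 = 1723.
For the centroid to hit 626: (1723 + w·729) / (7 + w) = 626.
Rearranging, w·(729 − 626) = 626·7 − 1723 = 2659, so w ≈ 2659/103 = 25.82.

w ≈ 25.8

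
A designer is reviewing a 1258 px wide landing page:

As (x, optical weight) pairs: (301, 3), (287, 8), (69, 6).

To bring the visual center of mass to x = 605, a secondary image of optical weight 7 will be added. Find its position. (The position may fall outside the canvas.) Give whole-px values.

After adding the secondary image, total weight = 3 + 8 + 6 + 7 = 24.
Along x: (3613 + 7·x) / 24 = 605 (existing moment 3·301 + 8·287 + 6·69 = 3613) ⇒ x = (14520 − 3613) / 7 ≈ 1558.14.

x ≈ 1558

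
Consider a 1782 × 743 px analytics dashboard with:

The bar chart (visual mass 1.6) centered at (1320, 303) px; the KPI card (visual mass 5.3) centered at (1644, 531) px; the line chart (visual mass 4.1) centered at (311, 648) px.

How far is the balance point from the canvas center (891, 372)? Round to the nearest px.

≈ 269 px

Total weight = 1.6 + 5.3 + 4.1 = 11.0.
x: (1.6·1320 + 5.3·1644 + 4.1·311) / 11.0 = 12100.3 / 11.0 ≈ 1100.03
y: (1.6·303 + 5.3·531 + 4.1·648) / 11.0 = 5955.9 / 11.0 ≈ 541.45
Offset from (891, 372): Δx ≈ 209.03, Δy ≈ 169.45; distance = √(Δx² + Δy²) ≈ 269.08.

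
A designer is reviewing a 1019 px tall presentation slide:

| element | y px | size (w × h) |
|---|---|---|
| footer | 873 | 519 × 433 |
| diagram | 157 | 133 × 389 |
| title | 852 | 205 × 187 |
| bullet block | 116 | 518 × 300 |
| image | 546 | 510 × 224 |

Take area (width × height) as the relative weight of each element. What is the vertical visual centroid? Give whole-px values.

y ≈ 543

Taking area as weight: footer 519·433 = 224727, diagram 133·389 = 51737, title 205·187 = 38335, bullet block 518·300 = 155400, image 510·224 = 114240. Sum 584439.
Σw·y = 224727·873 + 51737·157 + 38335·852 + 155400·116 + 114240·546 = 317372240, so ȳ = 317372240/584439 ≈ 543.04.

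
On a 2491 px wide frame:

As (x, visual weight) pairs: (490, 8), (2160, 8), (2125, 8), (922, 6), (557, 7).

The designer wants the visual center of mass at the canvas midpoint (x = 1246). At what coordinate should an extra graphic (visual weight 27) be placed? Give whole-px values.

x ≈ 1189

New total weight: (8 + 8 + 8 + 6 + 7) + 27 = 64.
x: need Σw·x = 64·1246 = 79744. Existing = 8·490 + 8·2160 + 8·2125 + 6·922 + 7·557 = 47631. Remainder 32113 / 27 ≈ 1189.37.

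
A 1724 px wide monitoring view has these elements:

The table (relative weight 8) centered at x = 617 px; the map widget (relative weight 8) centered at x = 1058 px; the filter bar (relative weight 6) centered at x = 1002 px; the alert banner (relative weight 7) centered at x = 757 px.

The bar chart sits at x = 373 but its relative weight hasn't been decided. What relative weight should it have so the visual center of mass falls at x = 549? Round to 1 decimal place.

Existing Σw = 29 (8 + 8 + 6 + 7); existing moment 8·617 + 8·1058 + 6·1002 + 7·757 = 24711.
For the centroid to hit 549: (24711 + w·373) / (29 + w) = 549.
Rearranging, w·(373 − 549) = 549·29 − 24711 = -8790, so w ≈ -8790/-176 = 49.94.

w ≈ 49.9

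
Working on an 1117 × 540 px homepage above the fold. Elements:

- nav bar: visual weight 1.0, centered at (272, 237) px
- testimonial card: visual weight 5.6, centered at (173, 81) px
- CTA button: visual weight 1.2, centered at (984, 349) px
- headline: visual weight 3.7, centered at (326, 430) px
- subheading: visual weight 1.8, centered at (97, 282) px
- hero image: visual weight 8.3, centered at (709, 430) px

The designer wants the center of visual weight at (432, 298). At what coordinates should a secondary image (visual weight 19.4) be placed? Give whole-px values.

After adding the secondary image, total weight = 1.0 + 5.6 + 1.2 + 3.7 + 1.8 + 8.3 + 19.4 = 41.0.
x: need Σw·x = 41.0·432 = 17712.0. Existing = 1.0·272 + 5.6·173 + 1.2·984 + 3.7·326 + 1.8·97 + 8.3·709 = 9687.1. Remainder 8024.9 / 19.4 ≈ 413.65.
y: need Σw·y = 41.0·298 = 12218.0. Existing = 1.0·237 + 5.6·81 + 1.2·349 + 3.7·430 + 1.8·282 + 8.3·430 = 6777.0. Remainder 5441.0 / 19.4 ≈ 280.46.

(414, 280)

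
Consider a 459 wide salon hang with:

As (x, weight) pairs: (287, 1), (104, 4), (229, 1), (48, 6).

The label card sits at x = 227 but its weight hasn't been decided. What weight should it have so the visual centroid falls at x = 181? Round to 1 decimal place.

Existing Σw = 12 (1 + 4 + 1 + 6); existing moment 1·287 + 4·104 + 1·229 + 6·48 = 1220.
For the centroid to hit 181: (1220 + w·227) / (12 + w) = 181.
So w = (181·12 − 1220)/(227 − 181) = 952/46 ≈ 20.70.

w ≈ 20.7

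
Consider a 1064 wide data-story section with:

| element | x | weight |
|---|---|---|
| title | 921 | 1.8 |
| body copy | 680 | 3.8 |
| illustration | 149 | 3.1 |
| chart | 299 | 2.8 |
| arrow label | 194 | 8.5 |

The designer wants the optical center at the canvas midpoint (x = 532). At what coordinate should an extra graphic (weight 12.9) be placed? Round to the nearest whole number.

x ≈ 799

With the extra graphic, Σw becomes 1.8 + 3.8 + 3.1 + 2.8 + 8.5 + 12.9 = 32.9.
x: target moment 32.9×532 = 17502.8; current 1.8·921 + 3.8·680 + 3.1·149 + 2.8·299 + 8.5·194 = 7189.9; the extra graphic supplies 10312.9, so x = 10312.9/12.9 ≈ 799.45.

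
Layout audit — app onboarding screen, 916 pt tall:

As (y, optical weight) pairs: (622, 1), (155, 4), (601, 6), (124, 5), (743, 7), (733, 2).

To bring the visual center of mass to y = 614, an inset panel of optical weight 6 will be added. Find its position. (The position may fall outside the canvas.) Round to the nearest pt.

With the inset panel, Σw becomes 1 + 4 + 6 + 5 + 7 + 2 + 6 = 31.
Along y: (12135 + 6·y) / 31 = 614 (existing moment 1·622 + 4·155 + 6·601 + 5·124 + 7·743 + 2·733 = 12135) ⇒ y = (19034 − 12135) / 6 ≈ 1149.83.

y ≈ 1150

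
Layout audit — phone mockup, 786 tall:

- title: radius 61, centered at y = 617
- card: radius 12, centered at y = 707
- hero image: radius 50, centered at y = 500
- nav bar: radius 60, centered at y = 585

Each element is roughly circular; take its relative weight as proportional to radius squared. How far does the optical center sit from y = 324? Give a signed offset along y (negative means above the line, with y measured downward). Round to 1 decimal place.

≈ 253.4

Weights ∝ r²: title 61² = 3721, card 12² = 144, hero image 50² = 2500, nav bar 60² = 3600; Σw = 9965.
y: (3721·617 + 144·707 + 2500·500 + 3600·585) / 9965 = 5753665 / 9965 ≈ 577.39
Difference: 577.39 − 324 ≈ 253.39.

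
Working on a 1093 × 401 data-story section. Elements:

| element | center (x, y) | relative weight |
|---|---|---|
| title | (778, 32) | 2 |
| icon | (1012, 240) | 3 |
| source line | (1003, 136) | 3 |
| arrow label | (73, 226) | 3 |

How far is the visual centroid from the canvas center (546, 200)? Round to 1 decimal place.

≈ 167.6

Σw = 2 + 3 + 3 + 3 = 11.
x-moment: 2·778 + 3·1012 + 3·1003 + 3·73 = 7820; centroid 7820/11 ≈ 710.91.
y-moment: 2·32 + 3·240 + 3·136 + 3·226 = 1870; centroid 1870/11 ≈ 170.00.
Offset from (546, 200): Δx ≈ 164.91, Δy ≈ -30.00; distance = √(Δx² + Δy²) ≈ 167.62.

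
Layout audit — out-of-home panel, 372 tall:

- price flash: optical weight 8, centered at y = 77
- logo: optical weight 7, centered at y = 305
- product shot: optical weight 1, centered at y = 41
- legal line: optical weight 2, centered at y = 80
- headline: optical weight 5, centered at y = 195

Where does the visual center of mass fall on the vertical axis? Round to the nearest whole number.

Total weight = 8 + 7 + 1 + 2 + 5 = 23.
y-moment: 8·77 + 7·305 + 1·41 + 2·80 + 5·195 = 3927; centroid 3927/23 ≈ 170.74.

y ≈ 171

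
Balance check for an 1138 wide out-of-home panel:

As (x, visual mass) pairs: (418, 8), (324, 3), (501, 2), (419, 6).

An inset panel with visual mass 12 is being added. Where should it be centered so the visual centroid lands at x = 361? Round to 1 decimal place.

After adding the inset panel, total weight = 8 + 3 + 2 + 6 + 12 = 31.
x: target moment 31×361 = 11191; current 8·418 + 3·324 + 2·501 + 6·419 = 7832; the inset panel supplies 3359, so x = 3359/12 ≈ 279.92.

x ≈ 279.9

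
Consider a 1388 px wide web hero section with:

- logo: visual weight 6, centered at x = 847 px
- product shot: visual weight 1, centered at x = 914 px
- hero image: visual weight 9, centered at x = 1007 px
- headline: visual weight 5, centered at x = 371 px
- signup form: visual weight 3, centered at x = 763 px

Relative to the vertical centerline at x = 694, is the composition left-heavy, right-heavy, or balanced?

Σw = 6 + 1 + 9 + 5 + 3 = 24.
x: (6·847 + 1·914 + 9·1007 + 5·371 + 3·763) / 24 = 19203 / 24 ≈ 800.12
800.1 vs midline 694 → right-heavy.

right-heavy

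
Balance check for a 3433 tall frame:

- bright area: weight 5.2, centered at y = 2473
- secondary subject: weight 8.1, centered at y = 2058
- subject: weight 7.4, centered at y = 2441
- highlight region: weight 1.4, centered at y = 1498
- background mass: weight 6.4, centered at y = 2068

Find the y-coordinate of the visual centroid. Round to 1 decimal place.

Σw = 5.2 + 8.1 + 7.4 + 1.4 + 6.4 = 28.5.
y: (5.2·2473 + 8.1·2058 + 7.4·2441 + 1.4·1498 + 6.4·2068) / 28.5 = 62925.2 / 28.5 ≈ 2207.90

y ≈ 2207.9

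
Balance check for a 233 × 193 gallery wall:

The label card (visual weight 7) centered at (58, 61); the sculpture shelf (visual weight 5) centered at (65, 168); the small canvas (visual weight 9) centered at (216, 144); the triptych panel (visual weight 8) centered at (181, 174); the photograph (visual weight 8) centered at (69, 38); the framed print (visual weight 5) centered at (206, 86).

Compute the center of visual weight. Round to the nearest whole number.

Total weight = 7 + 5 + 9 + 8 + 8 + 5 = 42.
x: moment 5705 / weight 42 ≈ 135.83
y: moment 4689 / weight 42 ≈ 111.64

(136, 112)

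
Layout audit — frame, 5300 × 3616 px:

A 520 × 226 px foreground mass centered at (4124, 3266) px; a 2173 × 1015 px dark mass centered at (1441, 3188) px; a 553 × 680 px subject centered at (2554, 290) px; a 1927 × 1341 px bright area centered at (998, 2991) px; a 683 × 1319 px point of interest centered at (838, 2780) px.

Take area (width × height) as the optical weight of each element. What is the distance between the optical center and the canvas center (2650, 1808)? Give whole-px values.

Areas: foreground mass 520·226 = 117520, dark mass 2173·1015 = 2205595, subject 553·680 = 376040, bright area 1927·1341 = 2584107, point of interest 683·1319 = 900877. Total weight = 6184139.
x: (117520·4124 + 2205595·1441 + 376040·2554 + 2584107·998 + 900877·838) / 6184139 = 7957194747 / 6184139 ≈ 1286.71
y: (117520·3266 + 2205595·3188 + 376040·290 + 2584107·2991 + 900877·2780) / 6184139 = 17757810877 / 6184139 ≈ 2871.51
Offset from (2650, 1808): Δx ≈ -1363.29, Δy ≈ 1063.51; distance = √(Δx² + Δy²) ≈ 1729.05.

≈ 1729 px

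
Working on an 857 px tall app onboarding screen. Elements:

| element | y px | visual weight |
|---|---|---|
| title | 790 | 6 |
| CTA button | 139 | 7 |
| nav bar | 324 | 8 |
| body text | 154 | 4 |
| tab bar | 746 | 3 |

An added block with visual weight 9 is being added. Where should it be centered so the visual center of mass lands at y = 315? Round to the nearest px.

y ≈ 55

New total weight: (6 + 7 + 8 + 4 + 3) + 9 = 37.
y: need Σw·y = 37·315 = 11655. Existing = 6·790 + 7·139 + 8·324 + 4·154 + 3·746 = 11159. Remainder 496 / 9 ≈ 55.11.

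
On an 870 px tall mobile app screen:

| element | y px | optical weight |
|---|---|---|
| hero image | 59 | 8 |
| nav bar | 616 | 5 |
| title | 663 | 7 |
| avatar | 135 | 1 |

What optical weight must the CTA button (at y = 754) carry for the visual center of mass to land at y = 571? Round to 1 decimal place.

w ≈ 20.0

Existing Σw = 21 (8 + 5 + 7 + 1); existing moment 8·59 + 5·616 + 7·663 + 1·135 = 8328.
Set Σw·y/Σw = 571: (8328 + 754w) = 571·(21 + w).
So w = (571·21 − 8328)/(754 − 571) = 3663/183 ≈ 20.02.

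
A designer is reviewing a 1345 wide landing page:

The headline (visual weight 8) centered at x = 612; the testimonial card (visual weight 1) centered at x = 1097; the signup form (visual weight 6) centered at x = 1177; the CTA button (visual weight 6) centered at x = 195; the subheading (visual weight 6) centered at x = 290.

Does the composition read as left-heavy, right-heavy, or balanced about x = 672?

Weights sum to 8 + 1 + 6 + 6 + 6 = 27.
x-moment: 8·612 + 1·1097 + 6·1177 + 6·195 + 6·290 = 15965; centroid 15965/27 ≈ 591.30.
Since 591.3 is left of 672, the composition reads left-heavy.

left-heavy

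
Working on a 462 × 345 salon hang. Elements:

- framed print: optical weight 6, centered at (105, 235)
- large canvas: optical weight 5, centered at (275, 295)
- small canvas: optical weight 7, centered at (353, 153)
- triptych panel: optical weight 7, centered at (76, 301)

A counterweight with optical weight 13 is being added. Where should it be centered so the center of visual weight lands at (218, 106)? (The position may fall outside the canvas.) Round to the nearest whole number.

After adding the counterweight, total weight = 6 + 5 + 7 + 7 + 13 = 38.
Along x: (5008 + 13·x) / 38 = 218 (existing moment 6·105 + 5·275 + 7·353 + 7·76 = 5008) ⇒ x = (8284 − 5008) / 13 ≈ 252.00.
Along y: (6063 + 13·y) / 38 = 106 (existing moment 6·235 + 5·295 + 7·153 + 7·301 = 6063) ⇒ y = (4028 − 6063) / 13 ≈ -156.54.

(252, -157)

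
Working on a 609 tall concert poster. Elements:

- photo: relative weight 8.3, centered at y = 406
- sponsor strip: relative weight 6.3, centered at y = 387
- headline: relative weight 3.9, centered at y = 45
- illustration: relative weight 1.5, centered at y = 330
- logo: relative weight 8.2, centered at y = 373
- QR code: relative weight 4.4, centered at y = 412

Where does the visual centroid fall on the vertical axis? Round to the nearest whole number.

y ≈ 348

Total weight = 8.3 + 6.3 + 3.9 + 1.5 + 8.2 + 4.4 = 32.6.
Σw·y = 11349.8; ȳ = 11349.8/32.6 ≈ 348.15.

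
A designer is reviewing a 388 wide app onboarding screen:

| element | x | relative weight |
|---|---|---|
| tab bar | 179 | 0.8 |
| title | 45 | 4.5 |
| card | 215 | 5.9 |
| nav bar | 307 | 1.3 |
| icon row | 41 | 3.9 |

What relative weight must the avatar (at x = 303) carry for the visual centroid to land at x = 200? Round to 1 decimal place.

w ≈ 10.7

Fixed elements: Σw = 0.8 + 4.5 + 5.9 + 1.3 + 3.9 = 16.4, Σw·x = 0.8·179 + 4.5·45 + 5.9·215 + 1.3·307 + 3.9·41 = 2173.2.
Set Σw·x/Σw = 200: (2173.2 + 303w) = 200·(16.4 + w).
Rearranging, w·(303 − 200) = 200·16.4 − 2173.2 = 1106.8, so w ≈ 1106.8/103 = 10.75.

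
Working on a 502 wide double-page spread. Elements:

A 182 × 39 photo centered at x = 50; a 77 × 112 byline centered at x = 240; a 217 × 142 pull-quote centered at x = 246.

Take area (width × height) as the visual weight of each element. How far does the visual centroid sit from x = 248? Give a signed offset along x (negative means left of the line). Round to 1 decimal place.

Areas → weights: photo 182·39 = 7098, byline 77·112 = 8624, pull-quote 217·142 = 30814; Σw = 46536.
Σw·x = 7098·50 + 8624·240 + 30814·246 = 10004904, so x̄ = 10004904/46536 ≈ 214.99.
Offset from x = 248: 214.99 − 248 ≈ -33.01.

≈ -33.0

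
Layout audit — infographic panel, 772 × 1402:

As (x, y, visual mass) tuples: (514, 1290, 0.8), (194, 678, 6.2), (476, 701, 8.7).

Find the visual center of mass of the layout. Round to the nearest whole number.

(367, 722)

Total weight = 0.8 + 6.2 + 8.7 = 15.7.
Σw·x = 0.8·514 + 6.2·194 + 8.7·476 = 5755.2, so x̄ = 5755.2/15.7 ≈ 366.57.
Σw·y = 0.8·1290 + 6.2·678 + 8.7·701 = 11334.3, so ȳ = 11334.3/15.7 ≈ 721.93.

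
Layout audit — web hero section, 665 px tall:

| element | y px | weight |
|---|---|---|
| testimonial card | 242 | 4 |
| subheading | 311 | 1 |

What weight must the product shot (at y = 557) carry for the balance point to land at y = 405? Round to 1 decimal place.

Known weights sum to 4 + 1 = 5; their moment is 4·242 + 1·311 = 1279.
Balance at y = 405 requires (1279 + w·557) / (5 + w) = 405.
So w = (405·5 − 1279)/(557 − 405) = 746/152 ≈ 4.91.

w ≈ 4.9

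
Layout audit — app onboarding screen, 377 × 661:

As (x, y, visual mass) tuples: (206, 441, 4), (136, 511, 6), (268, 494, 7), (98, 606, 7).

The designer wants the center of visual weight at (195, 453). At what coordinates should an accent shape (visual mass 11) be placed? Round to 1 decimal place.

(238.5, 302.3)

New total weight: (4 + 6 + 7 + 7) + 11 = 35.
Along x: (4202 + 11·x) / 35 = 195 (existing moment 4·206 + 6·136 + 7·268 + 7·98 = 4202) ⇒ x = (6825 − 4202) / 11 ≈ 238.45.
Along y: (12530 + 11·y) / 35 = 453 (existing moment 4·441 + 6·511 + 7·494 + 7·606 = 12530) ⇒ y = (15855 − 12530) / 11 ≈ 302.27.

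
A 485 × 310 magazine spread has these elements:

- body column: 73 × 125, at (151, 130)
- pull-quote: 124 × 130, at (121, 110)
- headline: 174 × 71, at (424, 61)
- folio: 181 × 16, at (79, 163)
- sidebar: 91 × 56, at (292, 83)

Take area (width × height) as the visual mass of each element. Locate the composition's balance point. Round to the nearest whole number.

(226, 101)

Areas → weights: body column 73·125 = 9125, pull-quote 124·130 = 16120, headline 174·71 = 12354, folio 181·16 = 2896, sidebar 91·56 = 5096; Σw = 45591.
x-moment: 9125·151 + 16120·121 + 12354·424 + 2896·79 + 5096·292 = 10283307; centroid 10283307/45591 ≈ 225.56.
y-moment: 9125·130 + 16120·110 + 12354·61 + 2896·163 + 5096·83 = 4608060; centroid 4608060/45591 ≈ 101.07.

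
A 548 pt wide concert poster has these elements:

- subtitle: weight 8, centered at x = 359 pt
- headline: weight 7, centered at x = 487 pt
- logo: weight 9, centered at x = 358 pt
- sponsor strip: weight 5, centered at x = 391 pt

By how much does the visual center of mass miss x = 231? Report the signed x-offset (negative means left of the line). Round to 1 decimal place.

≈ 164.1 pt

Total weight = 8 + 7 + 9 + 5 = 29.
x: (8·359 + 7·487 + 9·358 + 5·391) / 29 = 11458 / 29 ≈ 395.10
Difference: 395.10 − 231 ≈ 164.10.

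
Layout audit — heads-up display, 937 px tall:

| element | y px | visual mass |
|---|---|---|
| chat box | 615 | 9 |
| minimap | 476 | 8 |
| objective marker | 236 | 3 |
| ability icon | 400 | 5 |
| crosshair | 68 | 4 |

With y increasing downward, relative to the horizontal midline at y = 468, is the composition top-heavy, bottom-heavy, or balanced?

top-heavy

Total weight = 9 + 8 + 3 + 5 + 4 = 29.
y-moment: 9·615 + 8·476 + 3·236 + 5·400 + 4·68 = 12323; centroid 12323/29 ≈ 424.93.
Since 424.9 is above (smaller y than) 468, the composition reads top-heavy.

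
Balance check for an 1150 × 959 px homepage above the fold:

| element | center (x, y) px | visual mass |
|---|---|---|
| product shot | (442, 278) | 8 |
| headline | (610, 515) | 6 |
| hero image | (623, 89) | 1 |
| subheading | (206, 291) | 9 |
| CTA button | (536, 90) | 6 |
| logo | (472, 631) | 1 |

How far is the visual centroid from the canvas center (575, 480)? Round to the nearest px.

Total weight = 8 + 6 + 1 + 9 + 6 + 1 = 31.
x: moment 13361 / weight 31 ≈ 431.00
Σw·y = 9193; ȳ = 9193/31 ≈ 296.55.
From (575, 480): dx = -144.00, dy = -183.45, so the distance is √(dx²+dy²) ≈ 233.22.

≈ 233 px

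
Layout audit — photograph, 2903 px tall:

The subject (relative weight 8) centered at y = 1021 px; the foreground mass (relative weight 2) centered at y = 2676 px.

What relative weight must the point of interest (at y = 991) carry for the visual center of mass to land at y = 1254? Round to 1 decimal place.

w ≈ 3.7

Existing Σw = 10 (8 + 2); existing moment 8·1021 + 2·2676 = 13520.
For the centroid to hit 1254: (13520 + w·991) / (10 + w) = 1254.
So w = (1254·10 − 13520)/(991 − 1254) = -980/-263 ≈ 3.73.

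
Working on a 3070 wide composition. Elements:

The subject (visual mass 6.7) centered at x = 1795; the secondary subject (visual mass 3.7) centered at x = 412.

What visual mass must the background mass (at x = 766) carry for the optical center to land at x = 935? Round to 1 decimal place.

Fixed elements: Σw = 6.7 + 3.7 = 10.4, Σw·x = 6.7·1795 + 3.7·412 = 13550.9.
Balance at x = 935 requires (13550.9 + w·766) / (10.4 + w) = 935.
Rearranging, w·(766 − 935) = 935·10.4 − 13550.9 = -3826.9, so w ≈ -3826.9/-169 = 22.64.

w ≈ 22.6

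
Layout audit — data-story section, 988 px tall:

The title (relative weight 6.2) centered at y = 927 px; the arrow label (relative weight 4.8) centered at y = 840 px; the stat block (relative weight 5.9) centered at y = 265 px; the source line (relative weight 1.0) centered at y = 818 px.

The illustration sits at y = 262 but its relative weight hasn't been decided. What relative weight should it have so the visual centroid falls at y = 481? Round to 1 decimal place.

w ≈ 16.2

Fixed elements: Σw = 6.2 + 4.8 + 5.9 + 1.0 = 17.9, Σw·y = 6.2·927 + 4.8·840 + 5.9·265 + 1.0·818 = 12160.9.
Set Σw·y/Σw = 481: (12160.9 + 262w) = 481·(17.9 + w).
Solving: w = (481·17.9 − 12160.9) / (262 − 481) = -3551.0 / -219 ≈ 16.21.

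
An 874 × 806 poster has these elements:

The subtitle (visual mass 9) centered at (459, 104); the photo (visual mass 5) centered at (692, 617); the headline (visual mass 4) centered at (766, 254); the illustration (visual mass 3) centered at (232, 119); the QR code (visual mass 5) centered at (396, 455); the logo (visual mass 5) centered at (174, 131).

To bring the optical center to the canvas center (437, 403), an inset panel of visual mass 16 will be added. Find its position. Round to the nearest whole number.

New total weight: (9 + 5 + 4 + 3 + 5 + 5) + 16 = 47.
x: need Σw·x = 47·437 = 20539. Existing = 9·459 + 5·692 + 4·766 + 3·232 + 5·396 + 5·174 = 14201. Remainder 6338 / 16 ≈ 396.12.
y: need Σw·y = 47·403 = 18941. Existing = 9·104 + 5·617 + 4·254 + 3·119 + 5·455 + 5·131 = 8324. Remainder 10617 / 16 ≈ 663.56.

(396, 664)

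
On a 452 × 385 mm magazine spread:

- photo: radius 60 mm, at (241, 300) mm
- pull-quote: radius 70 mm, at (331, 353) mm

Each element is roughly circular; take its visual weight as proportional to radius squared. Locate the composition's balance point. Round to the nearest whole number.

r² weights: photo 60² = 3600, pull-quote 70² = 4900. Total = 8500.
x-moment: 3600·241 + 4900·331 = 2489500; centroid 2489500/8500 ≈ 292.88.
y-moment: 3600·300 + 4900·353 = 2809700; centroid 2809700/8500 ≈ 330.55.

(293, 331)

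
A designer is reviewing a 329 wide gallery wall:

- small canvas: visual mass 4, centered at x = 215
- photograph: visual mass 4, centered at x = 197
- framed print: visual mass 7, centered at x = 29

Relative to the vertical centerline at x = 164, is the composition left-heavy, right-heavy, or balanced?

Total weight = 4 + 4 + 7 = 15.
Σw·x = 4·215 + 4·197 + 7·29 = 1851, so x̄ = 1851/15 ≈ 123.40.
123.4 lies left of the midline 164, so the layout is left-heavy.

left-heavy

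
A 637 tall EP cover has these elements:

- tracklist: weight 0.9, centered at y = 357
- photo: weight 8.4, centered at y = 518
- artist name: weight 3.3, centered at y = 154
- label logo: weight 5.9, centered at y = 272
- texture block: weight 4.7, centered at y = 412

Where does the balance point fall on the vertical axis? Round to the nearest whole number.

Σw = 0.9 + 8.4 + 3.3 + 5.9 + 4.7 = 23.2.
y-moment: 0.9·357 + 8.4·518 + 3.3·154 + 5.9·272 + 4.7·412 = 8721.9; centroid 8721.9/23.2 ≈ 375.94.

y ≈ 376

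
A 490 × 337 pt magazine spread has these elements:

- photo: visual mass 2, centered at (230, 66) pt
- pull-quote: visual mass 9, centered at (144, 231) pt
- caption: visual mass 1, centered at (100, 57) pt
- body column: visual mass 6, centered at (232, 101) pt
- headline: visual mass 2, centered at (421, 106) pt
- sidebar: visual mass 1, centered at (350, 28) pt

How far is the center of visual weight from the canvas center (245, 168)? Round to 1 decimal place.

Σw = 2 + 9 + 1 + 6 + 2 + 1 = 21.
x: moment 4440 / weight 21 ≈ 211.43
y: moment 3114 / weight 21 ≈ 148.29
Offset from (245, 168): Δx ≈ -33.57, Δy ≈ -19.71; distance = √(Δx² + Δy²) ≈ 38.93.

≈ 38.9 pt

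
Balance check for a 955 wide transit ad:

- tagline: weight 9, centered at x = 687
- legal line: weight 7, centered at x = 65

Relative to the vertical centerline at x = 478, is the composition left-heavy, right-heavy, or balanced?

Total weight = 9 + 7 = 16.
Σw·x = 9·687 + 7·65 = 6638, so x̄ = 6638/16 ≈ 414.88.
414.9 vs midline 478 → left-heavy.

left-heavy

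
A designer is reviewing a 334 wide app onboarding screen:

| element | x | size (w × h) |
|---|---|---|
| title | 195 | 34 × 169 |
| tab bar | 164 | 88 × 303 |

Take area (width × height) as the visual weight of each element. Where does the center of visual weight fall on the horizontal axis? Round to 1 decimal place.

Areas: title 34·169 = 5746, tab bar 88·303 = 26664. Total weight = 32410.
x: (5746·195 + 26664·164) / 32410 = 5493366 / 32410 ≈ 169.50

x ≈ 169.5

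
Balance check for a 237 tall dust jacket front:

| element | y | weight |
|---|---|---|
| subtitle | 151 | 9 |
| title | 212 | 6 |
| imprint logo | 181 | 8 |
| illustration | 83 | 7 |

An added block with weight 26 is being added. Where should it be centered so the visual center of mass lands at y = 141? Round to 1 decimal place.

y ≈ 124.5

After adding the added block, total weight = 9 + 6 + 8 + 7 + 26 = 56.
y: target moment 56×141 = 7896; current 9·151 + 6·212 + 8·181 + 7·83 = 4660; the added block supplies 3236, so y = 3236/26 ≈ 124.46.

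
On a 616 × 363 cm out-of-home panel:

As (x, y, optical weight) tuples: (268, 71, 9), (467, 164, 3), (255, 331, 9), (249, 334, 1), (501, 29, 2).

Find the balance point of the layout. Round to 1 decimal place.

(306.6, 187.6)

Total weight = 9 + 3 + 9 + 1 + 2 = 24.
Σw·x = 9·268 + 3·467 + 9·255 + 1·249 + 2·501 = 7359, so x̄ = 7359/24 ≈ 306.62.
Σw·y = 9·71 + 3·164 + 9·331 + 1·334 + 2·29 = 4502, so ȳ = 4502/24 ≈ 187.58.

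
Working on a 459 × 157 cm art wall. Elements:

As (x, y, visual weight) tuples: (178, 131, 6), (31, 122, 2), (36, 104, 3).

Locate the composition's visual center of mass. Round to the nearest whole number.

Weights sum to 6 + 2 + 3 = 11.
x: (6·178 + 2·31 + 3·36) / 11 = 1238 / 11 ≈ 112.55
y: (6·131 + 2·122 + 3·104) / 11 = 1342 / 11 ≈ 122.00

(113, 122)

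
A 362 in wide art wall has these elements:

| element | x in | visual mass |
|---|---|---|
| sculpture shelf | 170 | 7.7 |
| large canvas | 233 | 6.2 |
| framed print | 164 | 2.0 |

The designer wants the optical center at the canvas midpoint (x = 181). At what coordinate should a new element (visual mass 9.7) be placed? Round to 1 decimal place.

x ≈ 160.0

After adding the new element, total weight = 7.7 + 6.2 + 2.0 + 9.7 = 25.6.
Along x: (3081.6 + 9.7·x) / 25.6 = 181 (existing moment 7.7·170 + 6.2·233 + 2.0·164 = 3081.6) ⇒ x = (4633.6 − 3081.6) / 9.7 ≈ 160.00.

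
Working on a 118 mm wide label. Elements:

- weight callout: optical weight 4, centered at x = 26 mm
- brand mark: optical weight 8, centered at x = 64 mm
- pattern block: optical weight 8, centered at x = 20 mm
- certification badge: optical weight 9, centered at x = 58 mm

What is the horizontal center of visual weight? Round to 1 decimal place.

Σw = 4 + 8 + 8 + 9 = 29.
Σw·x = 4·26 + 8·64 + 8·20 + 9·58 = 1298, so x̄ = 1298/29 ≈ 44.76.

x ≈ 44.8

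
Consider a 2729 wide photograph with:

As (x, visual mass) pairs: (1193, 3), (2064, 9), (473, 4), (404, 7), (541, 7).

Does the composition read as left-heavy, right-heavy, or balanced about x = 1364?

Weights sum to 3 + 9 + 4 + 7 + 7 = 30.
Σw·x = 3·1193 + 9·2064 + 4·473 + 7·404 + 7·541 = 30662, so x̄ = 30662/30 ≈ 1022.07.
1022.1 vs midline 1364 → left-heavy.

left-heavy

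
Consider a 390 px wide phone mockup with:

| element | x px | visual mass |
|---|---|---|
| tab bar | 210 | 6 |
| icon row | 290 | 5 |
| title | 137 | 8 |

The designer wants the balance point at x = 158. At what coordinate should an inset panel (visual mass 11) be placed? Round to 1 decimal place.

With the inset panel, Σw becomes 6 + 5 + 8 + 11 = 30.
Along x: (3806 + 11·x) / 30 = 158 (existing moment 6·210 + 5·290 + 8·137 = 3806) ⇒ x = (4740 − 3806) / 11 ≈ 84.91.

x ≈ 84.9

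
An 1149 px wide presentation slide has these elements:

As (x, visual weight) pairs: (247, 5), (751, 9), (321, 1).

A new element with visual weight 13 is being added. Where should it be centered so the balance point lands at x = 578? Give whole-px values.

After adding the new element, total weight = 5 + 9 + 1 + 13 = 28.
Along x: (8315 + 13·x) / 28 = 578 (existing moment 5·247 + 9·751 + 1·321 = 8315) ⇒ x = (16184 − 8315) / 13 ≈ 605.31.

x ≈ 605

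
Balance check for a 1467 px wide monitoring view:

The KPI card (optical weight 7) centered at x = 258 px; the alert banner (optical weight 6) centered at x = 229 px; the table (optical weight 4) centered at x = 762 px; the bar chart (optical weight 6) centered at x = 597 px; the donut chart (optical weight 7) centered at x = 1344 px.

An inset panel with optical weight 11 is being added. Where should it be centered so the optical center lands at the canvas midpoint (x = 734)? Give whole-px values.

x ≈ 989

New total weight: (7 + 6 + 4 + 6 + 7) + 11 = 41.
x: target moment 41×734 = 30094; current 7·258 + 6·229 + 4·762 + 6·597 + 7·1344 = 19218; the inset panel supplies 10876, so x = 10876/11 ≈ 988.73.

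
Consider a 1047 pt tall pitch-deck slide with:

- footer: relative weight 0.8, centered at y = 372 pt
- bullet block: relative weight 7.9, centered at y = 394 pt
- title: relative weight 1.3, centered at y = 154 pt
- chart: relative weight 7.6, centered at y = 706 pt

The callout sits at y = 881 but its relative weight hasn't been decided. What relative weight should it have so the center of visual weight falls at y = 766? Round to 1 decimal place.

w ≈ 39.2

Existing Σw = 17.6 (0.8 + 7.9 + 1.3 + 7.6); existing moment 0.8·372 + 7.9·394 + 1.3·154 + 7.6·706 = 8976.0.
Set Σw·y/Σw = 766: (8976.0 + 881w) = 766·(17.6 + w).
So w = (766·17.6 − 8976.0)/(881 − 766) = 4505.6/115 ≈ 39.18.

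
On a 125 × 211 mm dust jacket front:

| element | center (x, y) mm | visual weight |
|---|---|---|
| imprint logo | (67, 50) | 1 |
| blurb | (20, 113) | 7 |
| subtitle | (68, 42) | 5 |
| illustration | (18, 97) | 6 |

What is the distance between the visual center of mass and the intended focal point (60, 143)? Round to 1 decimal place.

Total weight = 1 + 7 + 5 + 6 = 19.
x: (1·67 + 7·20 + 5·68 + 6·18) / 19 = 655 / 19 ≈ 34.47
y: (1·50 + 7·113 + 5·42 + 6·97) / 19 = 1633 / 19 ≈ 85.95
Relative to (60, 143): Δ = (-25.53, -57.05); |Δ| = √(-25.53² + -57.05²) ≈ 62.50.

≈ 62.5 mm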